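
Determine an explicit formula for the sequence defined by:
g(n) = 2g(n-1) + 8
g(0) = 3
First-order linear non-homogeneous.
Homogeneous solution: g_h(n) = A·(2)^n.
Try constant particular solution g_p = K: K = 2K + 8 ⇒ K = -8.
General: g(n) = A·(2)^n - 8.
Apply g(0) = 3: A - 8 = 3 ⇒ A = 11.
So g(n) = 11 \cdot 2^{n} - 8.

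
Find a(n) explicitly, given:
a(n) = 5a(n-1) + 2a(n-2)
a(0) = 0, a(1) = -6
Characteristic equation: x² - 5x - 2 = 0.
Discriminant Δ = (5)² + 4·(2) = 33.
Roots r₁,₂ = (5 ± √33)/2, so r₁ = \frac{5}{2} + \frac{\sqrt{33}}{2}, r₂ = \frac{5}{2} - \frac{\sqrt{33}}{2}.
General solution: a(n) = A·r₁^n + B·r₂^n.
From the initial conditions, A + B = 0 and r₁A + r₂B = -6.
Since r₁ - r₂ = √33: A = (-6 - (0)r₂)/√33 = - \frac{2 \sqrt{33}}{11}, and B = 0 - A = \frac{2 \sqrt{33}}{11}.
So a(n) = \left(- \frac{2 \sqrt{33}}{11}\right)\left(\frac{5}{2} + \frac{\sqrt{33}}{2}\right)^n + \left(\frac{2 \sqrt{33}}{11}\right)\left(\frac{5}{2} - \frac{\sqrt{33}}{2}\right)^n.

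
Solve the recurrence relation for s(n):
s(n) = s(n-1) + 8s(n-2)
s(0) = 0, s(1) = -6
Characteristic equation: x² - x - 8 = 0.
Discriminant Δ = (1)² + 4·(8) = 33.
Roots r₁,₂ = (1 ± √33)/2, so r₁ = \frac{1}{2} + \frac{\sqrt{33}}{2}, r₂ = \frac{1}{2} - \frac{\sqrt{33}}{2}.
General solution: s(n) = A·r₁^n + B·r₂^n.
From the initial conditions, A + B = 0 and r₁A + r₂B = -6.
Since r₁ - r₂ = √33: A = (-6 - (0)r₂)/√33 = - \frac{2 \sqrt{33}}{11}, and B = 0 - A = \frac{2 \sqrt{33}}{11}.
So s(n) = \left(- \frac{2 \sqrt{33}}{11}\right)\left(\frac{1}{2} + \frac{\sqrt{33}}{2}\right)^n + \left(\frac{2 \sqrt{33}}{11}\right)\left(\frac{1}{2} - \frac{\sqrt{33}}{2}\right)^n.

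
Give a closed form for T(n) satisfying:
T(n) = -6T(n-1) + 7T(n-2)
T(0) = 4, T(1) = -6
Characteristic equation: x² + 6x - 7 = 0, which factors as (x - (-7))(x - (1)) = 0.
Roots r₁ = -7, r₂ = 1 (distinct).
General solution: T(n) = A·(-7)^n + B·(1)^n.
From T(0) = 4: A + B = 4.
From T(1) = -6: -7A + B = -6.
Solving: A = \frac{5}{4}, B = \frac{11}{4}.
So T(n) = \frac{5 \left(-7\right)^{n}}{4} + \frac{11}{4}.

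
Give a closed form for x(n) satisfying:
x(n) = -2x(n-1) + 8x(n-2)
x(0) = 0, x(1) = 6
Characteristic equation: x² + 2x - 8 = 0, which factors as (x - (-4))(x - (2)) = 0.
Roots r₁ = -4, r₂ = 2 (distinct).
General solution: x(n) = A·(-4)^n + B·(2)^n.
From x(0) = 0: A + B = 0.
From x(1) = 6: -4A + 2B = 6.
Solving: A = -1, B = 1.
So x(n) = - \left(-4\right)^{n} + 2^{n}.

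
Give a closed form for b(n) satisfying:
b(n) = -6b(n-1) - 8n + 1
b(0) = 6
First-order linear with linear forcing.
Homogeneous solution: b_h(n) = A·(-6)^n.
Try particular b_p(n) = pn + q. Substituting:
  pn + q = -6(p(n-1) + q) - 8n + 1.
Matching the n-coefficient: p = -6p - 8 ⇒ p = - \frac{8}{7}.
Matching constants: q = 6p - 6q + 1 ⇒ q = - \frac{41}{49}.
General: b(n) = A·(-6)^n - \frac{8 n}{7} - \frac{41}{49}.
Apply b(0) = 6: A - \frac{41}{49} = 6 ⇒ A = \frac{335}{49}.
So b(n) = \frac{335 \left(-6\right)^{n}}{49} - \frac{8 n}{7} - \frac{41}{49}.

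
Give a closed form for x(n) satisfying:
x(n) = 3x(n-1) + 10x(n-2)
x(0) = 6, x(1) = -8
Characteristic equation: x² - 3x - 10 = 0, which factors as (x - (5))(x - (-2)) = 0.
Roots r₁ = 5, r₂ = -2 (distinct).
General solution: x(n) = A·(5)^n + B·(-2)^n.
From x(0) = 6: A + B = 6.
From x(1) = -8: 5A - 2B = -8.
Solving: A = \frac{4}{7}, B = \frac{38}{7}.
So x(n) = \frac{38 \left(-2\right)^{n}}{7} + \frac{4 \cdot 5^{n}}{7}.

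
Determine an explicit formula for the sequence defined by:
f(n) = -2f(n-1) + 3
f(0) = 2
First-order linear non-homogeneous.
Homogeneous solution: f_h(n) = A·(-2)^n.
Try constant particular solution f_p = K: K = -2K + 3 ⇒ K = 1.
General: f(n) = A·(-2)^n + 1.
Apply f(0) = 2: A + 1 = 2 ⇒ A = 1.
So f(n) = \left(-2\right)^{n} + 1.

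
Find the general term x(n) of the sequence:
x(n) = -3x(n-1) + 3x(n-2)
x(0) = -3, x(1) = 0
Characteristic equation: x² + 3x - 3 = 0.
Discriminant Δ = (-3)² + 4·(3) = 21.
Roots r₁,₂ = (-3 ± √21)/2, so r₁ = - \frac{3}{2} + \frac{\sqrt{21}}{2}, r₂ = - \frac{\sqrt{21}}{2} - \frac{3}{2}.
General solution: x(n) = A·r₁^n + B·r₂^n.
From the initial conditions, A + B = -3 and r₁A + r₂B = 0.
Since r₁ - r₂ = √21: A = (0 - (-3)r₂)/√21 = - \frac{3}{2} - \frac{3 \sqrt{21}}{14}, and B = -3 - A = - \frac{3}{2} + \frac{3 \sqrt{21}}{14}.
So x(n) = \left(- \frac{3}{2} - \frac{3 \sqrt{21}}{14}\right)\left(- \frac{3}{2} + \frac{\sqrt{21}}{2}\right)^n + \left(- \frac{3}{2} + \frac{3 \sqrt{21}}{14}\right)\left(- \frac{\sqrt{21}}{2} - \frac{3}{2}\right)^n.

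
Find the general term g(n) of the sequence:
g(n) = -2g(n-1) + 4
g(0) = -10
First-order linear non-homogeneous.
Homogeneous solution: g_h(n) = A·(-2)^n.
Try constant particular solution g_p = K: K = -2K + 4 ⇒ K = \frac{4}{3}.
General: g(n) = A·(-2)^n + \frac{4}{3}.
Apply g(0) = -10: A + \frac{4}{3} = -10 ⇒ A = - \frac{34}{3}.
So g(n) = \frac{4}{3} - \frac{34 \left(-2\right)^{n}}{3}.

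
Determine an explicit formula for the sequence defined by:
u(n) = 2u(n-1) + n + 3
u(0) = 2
First-order linear with linear forcing.
Homogeneous solution: u_h(n) = A·(2)^n.
Try particular u_p(n) = pn + q. Substituting:
  pn + q = 2(p(n-1) + q) + n + 3.
Matching the n-coefficient: p = 2p + 1 ⇒ p = -1.
Matching constants: q = -2p + 2q + 3 ⇒ q = -5.
General: u(n) = A·(2)^n - n - 5.
Apply u(0) = 2: A - 5 = 2 ⇒ A = 7.
So u(n) = 7 \cdot 2^{n} - n - 5.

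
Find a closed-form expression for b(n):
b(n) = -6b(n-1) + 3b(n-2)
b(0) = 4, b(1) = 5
Characteristic equation: x² + 6x - 3 = 0.
Discriminant Δ = (-6)² + 4·(3) = 48.
Roots r₁,₂ = (-6 ± √48)/2, so r₁ = -3 + 2 \sqrt{3}, r₂ = - 2 \sqrt{3} - 3.
General solution: b(n) = A·r₁^n + B·r₂^n.
From the initial conditions, A + B = 4 and r₁A + r₂B = 5.
Since r₁ - r₂ = √48: A = (5 - (4)r₂)/√48 = 2 + \frac{17 \sqrt{3}}{12}, and B = 4 - A = 2 - \frac{17 \sqrt{3}}{12}.
So b(n) = \left(2 + \frac{17 \sqrt{3}}{12}\right)\left(-3 + 2 \sqrt{3}\right)^n + \left(2 - \frac{17 \sqrt{3}}{12}\right)\left(- 2 \sqrt{3} - 3\right)^n.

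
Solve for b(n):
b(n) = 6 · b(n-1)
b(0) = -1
Pure geometric recurrence with ratio 6.
By induction b(n) = b(0) · (6)^n = - 6^{n}.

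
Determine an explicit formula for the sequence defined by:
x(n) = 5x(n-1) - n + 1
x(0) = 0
First-order linear with linear forcing.
Homogeneous solution: x_h(n) = A·(5)^n.
Try particular x_p(n) = pn + q. Substituting:
  pn + q = 5(p(n-1) + q) - n + 1.
Matching the n-coefficient: p = 5p - 1 ⇒ p = \frac{1}{4}.
Matching constants: q = -5p + 5q + 1 ⇒ q = \frac{1}{16}.
General: x(n) = A·(5)^n + \frac{n}{4} + \frac{1}{16}.
Apply x(0) = 0: A + \frac{1}{16} = 0 ⇒ A = - \frac{1}{16}.
So x(n) = - \frac{5^{n}}{16} + \frac{n}{4} + \frac{1}{16}.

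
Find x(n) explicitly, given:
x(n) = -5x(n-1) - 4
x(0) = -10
First-order linear non-homogeneous.
Homogeneous solution: x_h(n) = A·(-5)^n.
Try constant particular solution x_p = K: K = -5K - 4 ⇒ K = - \frac{2}{3}.
General: x(n) = A·(-5)^n - \frac{2}{3}.
Apply x(0) = -10: A - \frac{2}{3} = -10 ⇒ A = - \frac{28}{3}.
So x(n) = - \frac{28 \left(-5\right)^{n}}{3} - \frac{2}{3}.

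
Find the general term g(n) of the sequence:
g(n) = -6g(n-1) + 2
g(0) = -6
First-order linear non-homogeneous.
Homogeneous solution: g_h(n) = A·(-6)^n.
Try constant particular solution g_p = K: K = -6K + 2 ⇒ K = \frac{2}{7}.
General: g(n) = A·(-6)^n + \frac{2}{7}.
Apply g(0) = -6: A + \frac{2}{7} = -6 ⇒ A = - \frac{44}{7}.
So g(n) = \frac{2}{7} - \frac{44 \left(-6\right)^{n}}{7}.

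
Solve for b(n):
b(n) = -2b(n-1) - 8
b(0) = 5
First-order linear non-homogeneous.
Homogeneous solution: b_h(n) = A·(-2)^n.
Try constant particular solution b_p = K: K = -2K - 8 ⇒ K = - \frac{8}{3}.
General: b(n) = A·(-2)^n - \frac{8}{3}.
Apply b(0) = 5: A - \frac{8}{3} = 5 ⇒ A = \frac{23}{3}.
So b(n) = \frac{23 \left(-2\right)^{n}}{3} - \frac{8}{3}.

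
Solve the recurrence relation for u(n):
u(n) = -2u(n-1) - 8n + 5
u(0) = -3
First-order linear with linear forcing.
Homogeneous solution: u_h(n) = A·(-2)^n.
Try particular u_p(n) = pn + q. Substituting:
  pn + q = -2(p(n-1) + q) - 8n + 5.
Matching the n-coefficient: p = -2p - 8 ⇒ p = - \frac{8}{3}.
Matching constants: q = 2p - 2q + 5 ⇒ q = - \frac{1}{9}.
General: u(n) = A·(-2)^n - \frac{8 n}{3} - \frac{1}{9}.
Apply u(0) = -3: A - \frac{1}{9} = -3 ⇒ A = - \frac{26}{9}.
So u(n) = - \frac{26 \left(-2\right)^{n}}{9} - \frac{8 n}{3} - \frac{1}{9}.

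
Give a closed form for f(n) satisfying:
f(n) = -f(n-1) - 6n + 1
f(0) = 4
First-order linear with linear forcing.
Homogeneous solution: f_h(n) = A·(-1)^n.
Try particular f_p(n) = pn + q. Substituting:
  pn + q = -(p(n-1) + q) - 6n + 1.
Matching the n-coefficient: p = -p - 6 ⇒ p = -3.
Matching constants: q = p - q + 1 ⇒ q = -1.
General: f(n) = A·(-1)^n - 3 n - 1.
Apply f(0) = 4: A - 1 = 4 ⇒ A = 5.
So f(n) = 5 \left(-1\right)^{n} - 3 n - 1.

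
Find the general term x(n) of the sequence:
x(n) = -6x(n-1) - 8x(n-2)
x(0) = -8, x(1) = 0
Characteristic equation: x² + 6x + 8 = 0, which factors as (x - (-4))(x - (-2)) = 0.
Roots r₁ = -4, r₂ = -2 (distinct).
General solution: x(n) = A·(-4)^n + B·(-2)^n.
From x(0) = -8: A + B = -8.
From x(1) = 0: -4A - 2B = 0.
Solving: A = 8, B = -16.
So x(n) = - 16 \left(-2\right)^{n} + 8 \left(-4\right)^{n}.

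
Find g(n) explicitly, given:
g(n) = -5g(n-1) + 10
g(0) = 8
First-order linear non-homogeneous.
Homogeneous solution: g_h(n) = A·(-5)^n.
Try constant particular solution g_p = K: K = -5K + 10 ⇒ K = \frac{5}{3}.
General: g(n) = A·(-5)^n + \frac{5}{3}.
Apply g(0) = 8: A + \frac{5}{3} = 8 ⇒ A = \frac{19}{3}.
So g(n) = \frac{19 \left(-5\right)^{n}}{3} + \frac{5}{3}.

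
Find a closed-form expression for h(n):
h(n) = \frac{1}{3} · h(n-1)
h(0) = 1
Pure geometric recurrence with ratio \frac{1}{3}.
By induction h(n) = h(0) · (\frac{1}{3})^n = \left(\frac{1}{3}\right)^{n}.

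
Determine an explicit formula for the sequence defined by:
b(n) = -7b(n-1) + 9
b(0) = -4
First-order linear non-homogeneous.
Homogeneous solution: b_h(n) = A·(-7)^n.
Try constant particular solution b_p = K: K = -7K + 9 ⇒ K = \frac{9}{8}.
General: b(n) = A·(-7)^n + \frac{9}{8}.
Apply b(0) = -4: A + \frac{9}{8} = -4 ⇒ A = - \frac{41}{8}.
So b(n) = \frac{9}{8} - \frac{41 \left(-7\right)^{n}}{8}.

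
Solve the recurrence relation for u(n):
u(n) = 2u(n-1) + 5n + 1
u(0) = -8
First-order linear with linear forcing.
Homogeneous solution: u_h(n) = A·(2)^n.
Try particular u_p(n) = pn + q. Substituting:
  pn + q = 2(p(n-1) + q) + 5n + 1.
Matching the n-coefficient: p = 2p + 5 ⇒ p = -5.
Matching constants: q = -2p + 2q + 1 ⇒ q = -11.
General: u(n) = A·(2)^n - 5 n - 11.
Apply u(0) = -8: A - 11 = -8 ⇒ A = 3.
So u(n) = 3 \cdot 2^{n} - 5 n - 11.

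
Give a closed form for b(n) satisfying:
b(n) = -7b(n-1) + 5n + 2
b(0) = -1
First-order linear with linear forcing.
Homogeneous solution: b_h(n) = A·(-7)^n.
Try particular b_p(n) = pn + q. Substituting:
  pn + q = -7(p(n-1) + q) + 5n + 2.
Matching the n-coefficient: p = -7p + 5 ⇒ p = \frac{5}{8}.
Matching constants: q = 7p - 7q + 2 ⇒ q = \frac{51}{64}.
General: b(n) = A·(-7)^n + \frac{5 n}{8} + \frac{51}{64}.
Apply b(0) = -1: A + \frac{51}{64} = -1 ⇒ A = - \frac{115}{64}.
So b(n) = - \frac{115 \left(-7\right)^{n}}{64} + \frac{5 n}{8} + \frac{51}{64}.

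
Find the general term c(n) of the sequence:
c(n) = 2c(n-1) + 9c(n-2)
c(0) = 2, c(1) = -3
Characteristic equation: x² - 2x - 9 = 0.
Discriminant Δ = (2)² + 4·(9) = 40.
Roots r₁,₂ = (2 ± √40)/2, so r₁ = 1 + \sqrt{10}, r₂ = 1 - \sqrt{10}.
General solution: c(n) = A·r₁^n + B·r₂^n.
From the initial conditions, A + B = 2 and r₁A + r₂B = -3.
Since r₁ - r₂ = √40: A = (-3 - (2)r₂)/√40 = 1 - \frac{\sqrt{10}}{4}, and B = 2 - A = \frac{\sqrt{10}}{4} + 1.
So c(n) = \left(1 - \frac{\sqrt{10}}{4}\right)\left(1 + \sqrt{10}\right)^n + \left(\frac{\sqrt{10}}{4} + 1\right)\left(1 - \sqrt{10}\right)^n.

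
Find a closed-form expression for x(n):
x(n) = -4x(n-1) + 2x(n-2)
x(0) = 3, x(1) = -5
Characteristic equation: x² + 4x - 2 = 0.
Discriminant Δ = (-4)² + 4·(2) = 24.
Roots r₁,₂ = (-4 ± √24)/2, so r₁ = -2 + \sqrt{6}, r₂ = - \sqrt{6} - 2.
General solution: x(n) = A·r₁^n + B·r₂^n.
From the initial conditions, A + B = 3 and r₁A + r₂B = -5.
Since r₁ - r₂ = √24: A = (-5 - (3)r₂)/√24 = \frac{\sqrt{6}}{12} + \frac{3}{2}, and B = 3 - A = \frac{3}{2} - \frac{\sqrt{6}}{12}.
So x(n) = \left(\frac{\sqrt{6}}{12} + \frac{3}{2}\right)\left(-2 + \sqrt{6}\right)^n + \left(\frac{3}{2} - \frac{\sqrt{6}}{12}\right)\left(- \sqrt{6} - 2\right)^n.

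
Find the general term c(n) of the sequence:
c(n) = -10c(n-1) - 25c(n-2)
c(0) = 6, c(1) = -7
Characteristic equation: x² + 10x + 25 = 0, which is (x - (-5))².
Repeated root r = -5.
General solution: c(n) = (A + Bn)·(-5)^n.
From c(0) = 6: A = 6.
From c(1) = -7: (A + B)·(-5) = -7 ⇒ B = - \frac{23}{5}.
So c(n) = \left(6 - \frac{23 n}{5}\right) \cdot (-5)^n.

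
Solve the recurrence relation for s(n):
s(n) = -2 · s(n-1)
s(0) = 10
Pure geometric recurrence with ratio -2.
By induction s(n) = s(0) · (-2)^n = 10 \left(-2\right)^{n}.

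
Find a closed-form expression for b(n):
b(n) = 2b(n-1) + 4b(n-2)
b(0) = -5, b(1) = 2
Characteristic equation: x² - 2x - 4 = 0.
Discriminant Δ = (2)² + 4·(4) = 20.
Roots r₁,₂ = (2 ± √20)/2, so r₁ = 1 + \sqrt{5}, r₂ = 1 - \sqrt{5}.
General solution: b(n) = A·r₁^n + B·r₂^n.
From the initial conditions, A + B = -5 and r₁A + r₂B = 2.
Since r₁ - r₂ = √20: A = (2 - (-5)r₂)/√20 = - \frac{5}{2} + \frac{7 \sqrt{5}}{10}, and B = -5 - A = - \frac{5}{2} - \frac{7 \sqrt{5}}{10}.
So b(n) = \left(- \frac{5}{2} + \frac{7 \sqrt{5}}{10}\right)\left(1 + \sqrt{5}\right)^n + \left(- \frac{5}{2} - \frac{7 \sqrt{5}}{10}\right)\left(1 - \sqrt{5}\right)^n.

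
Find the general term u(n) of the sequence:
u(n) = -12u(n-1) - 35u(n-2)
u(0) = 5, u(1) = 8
Characteristic equation: x² + 12x + 35 = 0, which factors as (x - (-5))(x - (-7)) = 0.
Roots r₁ = -5, r₂ = -7 (distinct).
General solution: u(n) = A·(-5)^n + B·(-7)^n.
From u(0) = 5: A + B = 5.
From u(1) = 8: -5A - 7B = 8.
Solving: A = \frac{43}{2}, B = - \frac{33}{2}.
So u(n) = \frac{43 \left(-5\right)^{n}}{2} - \frac{33 \left(-7\right)^{n}}{2}.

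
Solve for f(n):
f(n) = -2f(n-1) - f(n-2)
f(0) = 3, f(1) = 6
Characteristic equation: x² + 2x + 1 = 0, which is (x - (-1))².
Repeated root r = -1.
General solution: f(n) = (A + Bn)·(-1)^n.
From f(0) = 3: A = 3.
From f(1) = 6: (A + B)·(-1) = 6 ⇒ B = -9.
So f(n) = \left(3 - 9 n\right) \cdot (-1)^n.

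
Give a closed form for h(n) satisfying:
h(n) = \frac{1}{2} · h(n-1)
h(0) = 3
Pure geometric recurrence with ratio \frac{1}{2}.
By induction h(n) = h(0) · (\frac{1}{2})^n = 3 \cdot 2^{- n}.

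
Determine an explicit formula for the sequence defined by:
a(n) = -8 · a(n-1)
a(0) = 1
Pure geometric recurrence with ratio -8.
By induction a(n) = a(0) · (-8)^n = \left(-8\right)^{n}.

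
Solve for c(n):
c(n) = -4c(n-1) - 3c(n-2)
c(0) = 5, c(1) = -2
Characteristic equation: x² + 4x + 3 = 0, which factors as (x - (-1))(x - (-3)) = 0.
Roots r₁ = -1, r₂ = -3 (distinct).
General solution: c(n) = A·(-1)^n + B·(-3)^n.
From c(0) = 5: A + B = 5.
From c(1) = -2: -A - 3B = -2.
Solving: A = \frac{13}{2}, B = - \frac{3}{2}.
So c(n) = \frac{13 \left(-1\right)^{n}}{2} - \frac{3 \left(-3\right)^{n}}{2}.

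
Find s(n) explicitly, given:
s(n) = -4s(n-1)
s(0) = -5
This is a homogeneous first-order recurrence with ratio -4.
By induction s(n) = s(0) · (-4)^n = - 5 \left(-4\right)^{n}.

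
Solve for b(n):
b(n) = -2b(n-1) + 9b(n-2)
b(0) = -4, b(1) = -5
Characteristic equation: x² + 2x - 9 = 0.
Discriminant Δ = (-2)² + 4·(9) = 40.
Roots r₁,₂ = (-2 ± √40)/2, so r₁ = -1 + \sqrt{10}, r₂ = - \sqrt{10} - 1.
General solution: b(n) = A·r₁^n + B·r₂^n.
From the initial conditions, A + B = -4 and r₁A + r₂B = -5.
Since r₁ - r₂ = √40: A = (-5 - (-4)r₂)/√40 = -2 - \frac{9 \sqrt{10}}{20}, and B = -4 - A = -2 + \frac{9 \sqrt{10}}{20}.
So b(n) = \left(-2 - \frac{9 \sqrt{10}}{20}\right)\left(-1 + \sqrt{10}\right)^n + \left(-2 + \frac{9 \sqrt{10}}{20}\right)\left(- \sqrt{10} - 1\right)^n.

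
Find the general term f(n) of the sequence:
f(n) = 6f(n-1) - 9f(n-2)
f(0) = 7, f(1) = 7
Characteristic equation: x² - 6x + 9 = 0, which is (x - (3))².
Repeated root r = 3.
General solution: f(n) = (A + Bn)·(3)^n.
From f(0) = 7: A = 7.
From f(1) = 7: (A + B)·(3) = 7 ⇒ B = - \frac{14}{3}.
So f(n) = \left(7 - \frac{14 n}{3}\right) \cdot (3)^n.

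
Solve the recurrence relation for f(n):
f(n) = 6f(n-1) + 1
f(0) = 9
First-order linear non-homogeneous.
Homogeneous solution: f_h(n) = A·(6)^n.
Try constant particular solution f_p = K: K = 6K + 1 ⇒ K = - \frac{1}{5}.
General: f(n) = A·(6)^n - \frac{1}{5}.
Apply f(0) = 9: A - \frac{1}{5} = 9 ⇒ A = \frac{46}{5}.
So f(n) = \frac{46 \cdot 6^{n}}{5} - \frac{1}{5}.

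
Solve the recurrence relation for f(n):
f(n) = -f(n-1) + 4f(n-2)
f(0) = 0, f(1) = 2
Characteristic equation: x² + x - 4 = 0.
Discriminant Δ = (-1)² + 4·(4) = 17.
Roots r₁,₂ = (-1 ± √17)/2, so r₁ = - \frac{1}{2} + \frac{\sqrt{17}}{2}, r₂ = - \frac{\sqrt{17}}{2} - \frac{1}{2}.
General solution: f(n) = A·r₁^n + B·r₂^n.
From the initial conditions, A + B = 0 and r₁A + r₂B = 2.
Since r₁ - r₂ = √17: A = (2 - (0)r₂)/√17 = \frac{2 \sqrt{17}}{17}, and B = 0 - A = - \frac{2 \sqrt{17}}{17}.
So f(n) = \left(\frac{2 \sqrt{17}}{17}\right)\left(- \frac{1}{2} + \frac{\sqrt{17}}{2}\right)^n + \left(- \frac{2 \sqrt{17}}{17}\right)\left(- \frac{\sqrt{17}}{2} - \frac{1}{2}\right)^n.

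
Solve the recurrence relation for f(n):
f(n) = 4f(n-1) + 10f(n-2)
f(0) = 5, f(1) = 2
Characteristic equation: x² - 4x - 10 = 0.
Discriminant Δ = (4)² + 4·(10) = 56.
Roots r₁,₂ = (4 ± √56)/2, so r₁ = 2 + \sqrt{14}, r₂ = 2 - \sqrt{14}.
General solution: f(n) = A·r₁^n + B·r₂^n.
From the initial conditions, A + B = 5 and r₁A + r₂B = 2.
Since r₁ - r₂ = √56: A = (2 - (5)r₂)/√56 = \frac{5}{2} - \frac{2 \sqrt{14}}{7}, and B = 5 - A = \frac{2 \sqrt{14}}{7} + \frac{5}{2}.
So f(n) = \left(\frac{5}{2} - \frac{2 \sqrt{14}}{7}\right)\left(2 + \sqrt{14}\right)^n + \left(\frac{2 \sqrt{14}}{7} + \frac{5}{2}\right)\left(2 - \sqrt{14}\right)^n.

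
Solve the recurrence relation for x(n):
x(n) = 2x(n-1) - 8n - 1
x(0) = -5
First-order linear with linear forcing.
Homogeneous solution: x_h(n) = A·(2)^n.
Try particular x_p(n) = pn + q. Substituting:
  pn + q = 2(p(n-1) + q) - 8n - 1.
Matching the n-coefficient: p = 2p - 8 ⇒ p = 8.
Matching constants: q = -2p + 2q - 1 ⇒ q = 17.
General: x(n) = A·(2)^n + 8 n + 17.
Apply x(0) = -5: A + 17 = -5 ⇒ A = -22.
So x(n) = - 22 \cdot 2^{n} + 8 n + 17.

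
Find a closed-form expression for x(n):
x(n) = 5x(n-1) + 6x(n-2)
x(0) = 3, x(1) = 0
Characteristic equation: x² - 5x - 6 = 0, which factors as (x - (6))(x - (-1)) = 0.
Roots r₁ = 6, r₂ = -1 (distinct).
General solution: x(n) = A·(6)^n + B·(-1)^n.
From x(0) = 3: A + B = 3.
From x(1) = 0: 6A - B = 0.
Solving: A = \frac{3}{7}, B = \frac{18}{7}.
So x(n) = \frac{18 \left(-1\right)^{n}}{7} + \frac{3 \cdot 6^{n}}{7}.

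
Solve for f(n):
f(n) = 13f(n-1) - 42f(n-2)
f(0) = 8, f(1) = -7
Characteristic equation: x² - 13x + 42 = 0, which factors as (x - (7))(x - (6)) = 0.
Roots r₁ = 7, r₂ = 6 (distinct).
General solution: f(n) = A·(7)^n + B·(6)^n.
From f(0) = 8: A + B = 8.
From f(1) = -7: 7A + 6B = -7.
Solving: A = -55, B = 63.
So f(n) = 63 \cdot 6^{n} - 55 \cdot 7^{n}.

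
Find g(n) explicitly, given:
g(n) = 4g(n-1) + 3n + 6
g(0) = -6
First-order linear with linear forcing.
Homogeneous solution: g_h(n) = A·(4)^n.
Try particular g_p(n) = pn + q. Substituting:
  pn + q = 4(p(n-1) + q) + 3n + 6.
Matching the n-coefficient: p = 4p + 3 ⇒ p = -1.
Matching constants: q = -4p + 4q + 6 ⇒ q = - \frac{10}{3}.
General: g(n) = A·(4)^n - n - \frac{10}{3}.
Apply g(0) = -6: A - \frac{10}{3} = -6 ⇒ A = - \frac{8}{3}.
So g(n) = - \frac{8 \cdot 4^{n}}{3} - n - \frac{10}{3}.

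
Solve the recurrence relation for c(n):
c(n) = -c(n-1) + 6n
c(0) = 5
First-order linear with linear forcing.
Homogeneous solution: c_h(n) = A·(-1)^n.
Try particular c_p(n) = pn + q. Substituting:
  pn + q = -(p(n-1) + q) + 6n.
Matching the n-coefficient: p = -p + 6 ⇒ p = 3.
Matching constants: q = p - q ⇒ q = \frac{3}{2}.
General: c(n) = A·(-1)^n + 3 n + \frac{3}{2}.
Apply c(0) = 5: A + \frac{3}{2} = 5 ⇒ A = \frac{7}{2}.
So c(n) = \frac{7 \left(-1\right)^{n}}{2} + 3 n + \frac{3}{2}.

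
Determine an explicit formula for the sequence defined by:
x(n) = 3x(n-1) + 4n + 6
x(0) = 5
First-order linear with linear forcing.
Homogeneous solution: x_h(n) = A·(3)^n.
Try particular x_p(n) = pn + q. Substituting:
  pn + q = 3(p(n-1) + q) + 4n + 6.
Matching the n-coefficient: p = 3p + 4 ⇒ p = -2.
Matching constants: q = -3p + 3q + 6 ⇒ q = -6.
General: x(n) = A·(3)^n - 2 n - 6.
Apply x(0) = 5: A - 6 = 5 ⇒ A = 11.
So x(n) = 11 \cdot 3^{n} - 2 n - 6.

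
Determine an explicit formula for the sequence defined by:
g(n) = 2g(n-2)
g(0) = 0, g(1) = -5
Characteristic equation: x² - 2 = 0.
Discriminant Δ = (0)² + 4·(2) = 8.
Roots r₁,₂ = (0 ± √8)/2, so r₁ = \sqrt{2}, r₂ = - \sqrt{2}.
General solution: g(n) = A·r₁^n + B·r₂^n.
From the initial conditions, A + B = 0 and r₁A + r₂B = -5.
Since r₁ - r₂ = √8: A = (-5 - (0)r₂)/√8 = - \frac{5 \sqrt{2}}{4}, and B = 0 - A = \frac{5 \sqrt{2}}{4}.
So g(n) = \left(- \frac{5 \sqrt{2}}{4}\right)\left(\sqrt{2}\right)^n + \left(\frac{5 \sqrt{2}}{4}\right)\left(- \sqrt{2}\right)^n.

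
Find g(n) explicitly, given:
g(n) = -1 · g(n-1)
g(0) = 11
Pure geometric recurrence with ratio -1.
By induction g(n) = g(0) · (-1)^n = 11 \left(-1\right)^{n}.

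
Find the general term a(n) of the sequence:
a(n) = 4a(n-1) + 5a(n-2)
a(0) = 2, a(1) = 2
Characteristic equation: x² - 4x - 5 = 0, which factors as (x - (-1))(x - (5)) = 0.
Roots r₁ = -1, r₂ = 5 (distinct).
General solution: a(n) = A·(-1)^n + B·(5)^n.
From a(0) = 2: A + B = 2.
From a(1) = 2: -A + 5B = 2.
Solving: A = \frac{4}{3}, B = \frac{2}{3}.
So a(n) = \frac{4 \left(-1\right)^{n}}{3} + \frac{2 \cdot 5^{n}}{3}.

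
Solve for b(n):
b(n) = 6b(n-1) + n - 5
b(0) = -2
First-order linear with linear forcing.
Homogeneous solution: b_h(n) = A·(6)^n.
Try particular b_p(n) = pn + q. Substituting:
  pn + q = 6(p(n-1) + q) + n - 5.
Matching the n-coefficient: p = 6p + 1 ⇒ p = - \frac{1}{5}.
Matching constants: q = -6p + 6q - 5 ⇒ q = \frac{19}{25}.
General: b(n) = A·(6)^n - \frac{n}{5} + \frac{19}{25}.
Apply b(0) = -2: A + \frac{19}{25} = -2 ⇒ A = - \frac{69}{25}.
So b(n) = - \frac{69 \cdot 6^{n}}{25} - \frac{n}{5} + \frac{19}{25}.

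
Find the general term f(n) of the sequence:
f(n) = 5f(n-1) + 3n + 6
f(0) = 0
First-order linear with linear forcing.
Homogeneous solution: f_h(n) = A·(5)^n.
Try particular f_p(n) = pn + q. Substituting:
  pn + q = 5(p(n-1) + q) + 3n + 6.
Matching the n-coefficient: p = 5p + 3 ⇒ p = - \frac{3}{4}.
Matching constants: q = -5p + 5q + 6 ⇒ q = - \frac{39}{16}.
General: f(n) = A·(5)^n - \frac{3 n}{4} - \frac{39}{16}.
Apply f(0) = 0: A - \frac{39}{16} = 0 ⇒ A = \frac{39}{16}.
So f(n) = \frac{39 \cdot 5^{n}}{16} - \frac{3 n}{4} - \frac{39}{16}.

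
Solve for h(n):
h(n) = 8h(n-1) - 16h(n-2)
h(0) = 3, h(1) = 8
Characteristic equation: x² - 8x + 16 = 0, which is (x - (4))².
Repeated root r = 4.
General solution: h(n) = (A + Bn)·(4)^n.
From h(0) = 3: A = 3.
From h(1) = 8: (A + B)·(4) = 8 ⇒ B = -1.
So h(n) = \left(3 - n\right) \cdot (4)^n.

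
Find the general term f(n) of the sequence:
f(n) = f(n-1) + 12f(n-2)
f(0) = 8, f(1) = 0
Characteristic equation: x² - x - 12 = 0, which factors as (x - (4))(x - (-3)) = 0.
Roots r₁ = 4, r₂ = -3 (distinct).
General solution: f(n) = A·(4)^n + B·(-3)^n.
From f(0) = 8: A + B = 8.
From f(1) = 0: 4A - 3B = 0.
Solving: A = \frac{24}{7}, B = \frac{32}{7}.
So f(n) = \frac{32 \left(-3\right)^{n}}{7} + \frac{24 \cdot 4^{n}}{7}.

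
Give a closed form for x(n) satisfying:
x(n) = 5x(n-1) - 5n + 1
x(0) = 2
First-order linear with linear forcing.
Homogeneous solution: x_h(n) = A·(5)^n.
Try particular x_p(n) = pn + q. Substituting:
  pn + q = 5(p(n-1) + q) - 5n + 1.
Matching the n-coefficient: p = 5p - 5 ⇒ p = \frac{5}{4}.
Matching constants: q = -5p + 5q + 1 ⇒ q = \frac{21}{16}.
General: x(n) = A·(5)^n + \frac{5 n}{4} + \frac{21}{16}.
Apply x(0) = 2: A + \frac{21}{16} = 2 ⇒ A = \frac{11}{16}.
So x(n) = \frac{11 \cdot 5^{n}}{16} + \frac{5 n}{4} + \frac{21}{16}.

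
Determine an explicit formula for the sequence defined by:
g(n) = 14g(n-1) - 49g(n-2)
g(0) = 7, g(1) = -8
Characteristic equation: x² - 14x + 49 = 0, which is (x - (7))².
Repeated root r = 7.
General solution: g(n) = (A + Bn)·(7)^n.
From g(0) = 7: A = 7.
From g(1) = -8: (A + B)·(7) = -8 ⇒ B = - \frac{57}{7}.
So g(n) = \left(7 - \frac{57 n}{7}\right) \cdot (7)^n.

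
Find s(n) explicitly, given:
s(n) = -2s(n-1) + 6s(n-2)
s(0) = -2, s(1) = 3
Characteristic equation: x² + 2x - 6 = 0.
Discriminant Δ = (-2)² + 4·(6) = 28.
Roots r₁,₂ = (-2 ± √28)/2, so r₁ = -1 + \sqrt{7}, r₂ = - \sqrt{7} - 1.
General solution: s(n) = A·r₁^n + B·r₂^n.
From the initial conditions, A + B = -2 and r₁A + r₂B = 3.
Since r₁ - r₂ = √28: A = (3 - (-2)r₂)/√28 = -1 + \frac{\sqrt{7}}{14}, and B = -2 - A = -1 - \frac{\sqrt{7}}{14}.
So s(n) = \left(-1 + \frac{\sqrt{7}}{14}\right)\left(-1 + \sqrt{7}\right)^n + \left(-1 - \frac{\sqrt{7}}{14}\right)\left(- \sqrt{7} - 1\right)^n.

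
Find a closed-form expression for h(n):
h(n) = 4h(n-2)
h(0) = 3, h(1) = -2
Characteristic equation: x² - 4 = 0, which factors as (x - (2))(x - (-2)) = 0.
Roots r₁ = 2, r₂ = -2 (distinct).
General solution: h(n) = A·(2)^n + B·(-2)^n.
From h(0) = 3: A + B = 3.
From h(1) = -2: 2A - 2B = -2.
Solving: A = 1, B = 2.
So h(n) = 2 \left(-2\right)^{n} + 2^{n}.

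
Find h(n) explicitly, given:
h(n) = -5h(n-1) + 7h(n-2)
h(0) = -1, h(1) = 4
Characteristic equation: x² + 5x - 7 = 0.
Discriminant Δ = (-5)² + 4·(7) = 53.
Roots r₁,₂ = (-5 ± √53)/2, so r₁ = - \frac{5}{2} + \frac{\sqrt{53}}{2}, r₂ = - \frac{\sqrt{53}}{2} - \frac{5}{2}.
General solution: h(n) = A·r₁^n + B·r₂^n.
From the initial conditions, A + B = -1 and r₁A + r₂B = 4.
Since r₁ - r₂ = √53: A = (4 - (-1)r₂)/√53 = - \frac{1}{2} + \frac{3 \sqrt{53}}{106}, and B = -1 - A = - \frac{1}{2} - \frac{3 \sqrt{53}}{106}.
So h(n) = \left(- \frac{1}{2} + \frac{3 \sqrt{53}}{106}\right)\left(- \frac{5}{2} + \frac{\sqrt{53}}{2}\right)^n + \left(- \frac{1}{2} - \frac{3 \sqrt{53}}{106}\right)\left(- \frac{\sqrt{53}}{2} - \frac{5}{2}\right)^n.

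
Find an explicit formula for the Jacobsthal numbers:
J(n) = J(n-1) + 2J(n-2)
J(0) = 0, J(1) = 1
This is the Jacobsthal sequence.
Characteristic equation: x² - x - 2 = 0; roots r₁ = 2, r₂ = -1.
General: J(n) = A·r₁^n + B·r₂^n. Solving with J(0)=0, J(1)=1 gives A = \frac{1}{3}, B = - \frac{1}{3}.
So J(n) = - \frac{\left(-1\right)^{n}}{3} + \frac{2^{n}}{3}.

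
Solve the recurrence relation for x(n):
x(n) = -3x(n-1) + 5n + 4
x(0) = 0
First-order linear with linear forcing.
Homogeneous solution: x_h(n) = A·(-3)^n.
Try particular x_p(n) = pn + q. Substituting:
  pn + q = -3(p(n-1) + q) + 5n + 4.
Matching the n-coefficient: p = -3p + 5 ⇒ p = \frac{5}{4}.
Matching constants: q = 3p - 3q + 4 ⇒ q = \frac{31}{16}.
General: x(n) = A·(-3)^n + \frac{5 n}{4} + \frac{31}{16}.
Apply x(0) = 0: A + \frac{31}{16} = 0 ⇒ A = - \frac{31}{16}.
So x(n) = - \frac{31 \left(-3\right)^{n}}{16} + \frac{5 n}{4} + \frac{31}{16}.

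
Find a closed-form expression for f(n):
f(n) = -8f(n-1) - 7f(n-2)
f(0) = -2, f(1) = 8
Characteristic equation: x² + 8x + 7 = 0, which factors as (x - (-7))(x - (-1)) = 0.
Roots r₁ = -7, r₂ = -1 (distinct).
General solution: f(n) = A·(-7)^n + B·(-1)^n.
From f(0) = -2: A + B = -2.
From f(1) = 8: -7A - B = 8.
Solving: A = -1, B = -1.
So f(n) = - \left(-1\right)^{n} - \left(-7\right)^{n}.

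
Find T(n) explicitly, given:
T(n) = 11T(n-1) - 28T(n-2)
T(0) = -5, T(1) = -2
Characteristic equation: x² - 11x + 28 = 0, which factors as (x - (4))(x - (7)) = 0.
Roots r₁ = 4, r₂ = 7 (distinct).
General solution: T(n) = A·(4)^n + B·(7)^n.
From T(0) = -5: A + B = -5.
From T(1) = -2: 4A + 7B = -2.
Solving: A = -11, B = 6.
So T(n) = - 11 \cdot 4^{n} + 6 \cdot 7^{n}.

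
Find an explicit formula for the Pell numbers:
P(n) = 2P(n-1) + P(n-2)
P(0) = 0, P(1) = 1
This is the Pell sequence.
Characteristic equation: x² - 2x - 1 = 0; roots r₁ = 1 + \sqrt{2}, r₂ = 1 - \sqrt{2}.
General: P(n) = A·r₁^n + B·r₂^n. Solving with P(0)=0, P(1)=1 gives A = \frac{\sqrt{2}}{4}, B = - \frac{\sqrt{2}}{4}.
So P(n) = \frac{\sqrt{2} \left(- \left(1 - \sqrt{2}\right)^{n} + \left(1 + \sqrt{2}\right)^{n}\right)}{4}.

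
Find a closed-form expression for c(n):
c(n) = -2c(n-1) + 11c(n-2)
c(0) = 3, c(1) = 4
Characteristic equation: x² + 2x - 11 = 0.
Discriminant Δ = (-2)² + 4·(11) = 48.
Roots r₁,₂ = (-2 ± √48)/2, so r₁ = -1 + 2 \sqrt{3}, r₂ = - 2 \sqrt{3} - 1.
General solution: c(n) = A·r₁^n + B·r₂^n.
From the initial conditions, A + B = 3 and r₁A + r₂B = 4.
Since r₁ - r₂ = √48: A = (4 - (3)r₂)/√48 = \frac{7 \sqrt{3}}{12} + \frac{3}{2}, and B = 3 - A = \frac{3}{2} - \frac{7 \sqrt{3}}{12}.
So c(n) = \left(\frac{7 \sqrt{3}}{12} + \frac{3}{2}\right)\left(-1 + 2 \sqrt{3}\right)^n + \left(\frac{3}{2} - \frac{7 \sqrt{3}}{12}\right)\left(- 2 \sqrt{3} - 1\right)^n.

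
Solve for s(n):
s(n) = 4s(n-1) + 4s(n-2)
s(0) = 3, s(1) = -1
Characteristic equation: x² - 4x - 4 = 0.
Discriminant Δ = (4)² + 4·(4) = 32.
Roots r₁,₂ = (4 ± √32)/2, so r₁ = 2 + 2 \sqrt{2}, r₂ = 2 - 2 \sqrt{2}.
General solution: s(n) = A·r₁^n + B·r₂^n.
From the initial conditions, A + B = 3 and r₁A + r₂B = -1.
Since r₁ - r₂ = √32: A = (-1 - (3)r₂)/√32 = \frac{3}{2} - \frac{7 \sqrt{2}}{8}, and B = 3 - A = \frac{7 \sqrt{2}}{8} + \frac{3}{2}.
So s(n) = \left(\frac{3}{2} - \frac{7 \sqrt{2}}{8}\right)\left(2 + 2 \sqrt{2}\right)^n + \left(\frac{7 \sqrt{2}}{8} + \frac{3}{2}\right)\left(2 - 2 \sqrt{2}\right)^n.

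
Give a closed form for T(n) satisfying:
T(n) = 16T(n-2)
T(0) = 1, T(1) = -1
Characteristic equation: x² - 16 = 0, which factors as (x - (4))(x - (-4)) = 0.
Roots r₁ = 4, r₂ = -4 (distinct).
General solution: T(n) = A·(4)^n + B·(-4)^n.
From T(0) = 1: A + B = 1.
From T(1) = -1: 4A - 4B = -1.
Solving: A = \frac{3}{8}, B = \frac{5}{8}.
So T(n) = \frac{5 \left(-4\right)^{n}}{8} + \frac{3 \cdot 4^{n}}{8}.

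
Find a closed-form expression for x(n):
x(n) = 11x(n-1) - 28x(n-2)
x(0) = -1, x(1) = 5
Characteristic equation: x² - 11x + 28 = 0, which factors as (x - (4))(x - (7)) = 0.
Roots r₁ = 4, r₂ = 7 (distinct).
General solution: x(n) = A·(4)^n + B·(7)^n.
From x(0) = -1: A + B = -1.
From x(1) = 5: 4A + 7B = 5.
Solving: A = -4, B = 3.
So x(n) = - 4 \cdot 4^{n} + 3 \cdot 7^{n}.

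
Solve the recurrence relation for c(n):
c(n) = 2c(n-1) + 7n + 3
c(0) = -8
First-order linear with linear forcing.
Homogeneous solution: c_h(n) = A·(2)^n.
Try particular c_p(n) = pn + q. Substituting:
  pn + q = 2(p(n-1) + q) + 7n + 3.
Matching the n-coefficient: p = 2p + 7 ⇒ p = -7.
Matching constants: q = -2p + 2q + 3 ⇒ q = -17.
General: c(n) = A·(2)^n - 7 n - 17.
Apply c(0) = -8: A - 17 = -8 ⇒ A = 9.
So c(n) = 9 \cdot 2^{n} - 7 n - 17.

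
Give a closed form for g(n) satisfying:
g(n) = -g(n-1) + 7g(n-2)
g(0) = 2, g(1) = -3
Characteristic equation: x² + x - 7 = 0.
Discriminant Δ = (-1)² + 4·(7) = 29.
Roots r₁,₂ = (-1 ± √29)/2, so r₁ = - \frac{1}{2} + \frac{\sqrt{29}}{2}, r₂ = - \frac{\sqrt{29}}{2} - \frac{1}{2}.
General solution: g(n) = A·r₁^n + B·r₂^n.
From the initial conditions, A + B = 2 and r₁A + r₂B = -3.
Since r₁ - r₂ = √29: A = (-3 - (2)r₂)/√29 = 1 - \frac{2 \sqrt{29}}{29}, and B = 2 - A = \frac{2 \sqrt{29}}{29} + 1.
So g(n) = \left(1 - \frac{2 \sqrt{29}}{29}\right)\left(- \frac{1}{2} + \frac{\sqrt{29}}{2}\right)^n + \left(\frac{2 \sqrt{29}}{29} + 1\right)\left(- \frac{\sqrt{29}}{2} - \frac{1}{2}\right)^n.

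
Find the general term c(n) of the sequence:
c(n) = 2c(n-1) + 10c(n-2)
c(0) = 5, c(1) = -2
Characteristic equation: x² - 2x - 10 = 0.
Discriminant Δ = (2)² + 4·(10) = 44.
Roots r₁,₂ = (2 ± √44)/2, so r₁ = 1 + \sqrt{11}, r₂ = 1 - \sqrt{11}.
General solution: c(n) = A·r₁^n + B·r₂^n.
From the initial conditions, A + B = 5 and r₁A + r₂B = -2.
Since r₁ - r₂ = √44: A = (-2 - (5)r₂)/√44 = \frac{5}{2} - \frac{7 \sqrt{11}}{22}, and B = 5 - A = \frac{7 \sqrt{11}}{22} + \frac{5}{2}.
So c(n) = \left(\frac{5}{2} - \frac{7 \sqrt{11}}{22}\right)\left(1 + \sqrt{11}\right)^n + \left(\frac{7 \sqrt{11}}{22} + \frac{5}{2}\right)\left(1 - \sqrt{11}\right)^n.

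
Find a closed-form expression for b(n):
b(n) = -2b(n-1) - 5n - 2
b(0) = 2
First-order linear with linear forcing.
Homogeneous solution: b_h(n) = A·(-2)^n.
Try particular b_p(n) = pn + q. Substituting:
  pn + q = -2(p(n-1) + q) - 5n - 2.
Matching the n-coefficient: p = -2p - 5 ⇒ p = - \frac{5}{3}.
Matching constants: q = 2p - 2q - 2 ⇒ q = - \frac{16}{9}.
General: b(n) = A·(-2)^n - \frac{5 n}{3} - \frac{16}{9}.
Apply b(0) = 2: A - \frac{16}{9} = 2 ⇒ A = \frac{34}{9}.
So b(n) = \frac{34 \left(-2\right)^{n}}{9} - \frac{5 n}{3} - \frac{16}{9}.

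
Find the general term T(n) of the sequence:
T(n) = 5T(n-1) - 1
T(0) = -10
First-order linear non-homogeneous.
Homogeneous solution: T_h(n) = A·(5)^n.
Try constant particular solution T_p = K: K = 5K - 1 ⇒ K = \frac{1}{4}.
General: T(n) = A·(5)^n + \frac{1}{4}.
Apply T(0) = -10: A + \frac{1}{4} = -10 ⇒ A = - \frac{41}{4}.
So T(n) = \frac{1}{4} - \frac{41 \cdot 5^{n}}{4}.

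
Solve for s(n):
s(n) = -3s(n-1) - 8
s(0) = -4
First-order linear non-homogeneous.
Homogeneous solution: s_h(n) = A·(-3)^n.
Try constant particular solution s_p = K: K = -3K - 8 ⇒ K = -2.
General: s(n) = A·(-3)^n - 2.
Apply s(0) = -4: A - 2 = -4 ⇒ A = -2.
So s(n) = - 2 \left(-3\right)^{n} - 2.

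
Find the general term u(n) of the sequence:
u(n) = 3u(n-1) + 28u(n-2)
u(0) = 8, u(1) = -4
Characteristic equation: x² - 3x - 28 = 0, which factors as (x - (7))(x - (-4)) = 0.
Roots r₁ = 7, r₂ = -4 (distinct).
General solution: u(n) = A·(7)^n + B·(-4)^n.
From u(0) = 8: A + B = 8.
From u(1) = -4: 7A - 4B = -4.
Solving: A = \frac{28}{11}, B = \frac{60}{11}.
So u(n) = \frac{60 \left(-4\right)^{n}}{11} + \frac{28 \cdot 7^{n}}{11}.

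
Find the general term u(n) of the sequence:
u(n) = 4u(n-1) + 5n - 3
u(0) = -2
First-order linear with linear forcing.
Homogeneous solution: u_h(n) = A·(4)^n.
Try particular u_p(n) = pn + q. Substituting:
  pn + q = 4(p(n-1) + q) + 5n - 3.
Matching the n-coefficient: p = 4p + 5 ⇒ p = - \frac{5}{3}.
Matching constants: q = -4p + 4q - 3 ⇒ q = - \frac{11}{9}.
General: u(n) = A·(4)^n - \frac{5 n}{3} - \frac{11}{9}.
Apply u(0) = -2: A - \frac{11}{9} = -2 ⇒ A = - \frac{7}{9}.
So u(n) = - \frac{7 \cdot 4^{n}}{9} - \frac{5 n}{3} - \frac{11}{9}.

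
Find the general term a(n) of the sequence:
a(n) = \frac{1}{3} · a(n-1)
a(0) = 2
Pure geometric recurrence with ratio \frac{1}{3}.
By induction a(n) = a(0) · (\frac{1}{3})^n = 2 \cdot 3^{- n}.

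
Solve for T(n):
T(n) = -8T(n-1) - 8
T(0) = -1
First-order linear non-homogeneous.
Homogeneous solution: T_h(n) = A·(-8)^n.
Try constant particular solution T_p = K: K = -8K - 8 ⇒ K = - \frac{8}{9}.
General: T(n) = A·(-8)^n - \frac{8}{9}.
Apply T(0) = -1: A - \frac{8}{9} = -1 ⇒ A = - \frac{1}{9}.
So T(n) = - \frac{\left(-8\right)^{n}}{9} - \frac{8}{9}.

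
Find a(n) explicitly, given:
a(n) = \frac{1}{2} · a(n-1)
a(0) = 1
Pure geometric recurrence with ratio \frac{1}{2}.
By induction a(n) = a(0) · (\frac{1}{2})^n = \left(\frac{1}{2}\right)^{n}.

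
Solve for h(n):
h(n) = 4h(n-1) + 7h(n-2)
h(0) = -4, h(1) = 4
Characteristic equation: x² - 4x - 7 = 0.
Discriminant Δ = (4)² + 4·(7) = 44.
Roots r₁,₂ = (4 ± √44)/2, so r₁ = 2 + \sqrt{11}, r₂ = 2 - \sqrt{11}.
General solution: h(n) = A·r₁^n + B·r₂^n.
From the initial conditions, A + B = -4 and r₁A + r₂B = 4.
Since r₁ - r₂ = √44: A = (4 - (-4)r₂)/√44 = -2 + \frac{6 \sqrt{11}}{11}, and B = -4 - A = -2 - \frac{6 \sqrt{11}}{11}.
So h(n) = \left(-2 + \frac{6 \sqrt{11}}{11}\right)\left(2 + \sqrt{11}\right)^n + \left(-2 - \frac{6 \sqrt{11}}{11}\right)\left(2 - \sqrt{11}\right)^n.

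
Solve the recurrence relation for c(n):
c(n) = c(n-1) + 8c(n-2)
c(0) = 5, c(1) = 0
Characteristic equation: x² - x - 8 = 0.
Discriminant Δ = (1)² + 4·(8) = 33.
Roots r₁,₂ = (1 ± √33)/2, so r₁ = \frac{1}{2} + \frac{\sqrt{33}}{2}, r₂ = \frac{1}{2} - \frac{\sqrt{33}}{2}.
General solution: c(n) = A·r₁^n + B·r₂^n.
From the initial conditions, A + B = 5 and r₁A + r₂B = 0.
Since r₁ - r₂ = √33: A = (0 - (5)r₂)/√33 = \frac{5}{2} - \frac{5 \sqrt{33}}{66}, and B = 5 - A = \frac{5 \sqrt{33}}{66} + \frac{5}{2}.
So c(n) = \left(\frac{5}{2} - \frac{5 \sqrt{33}}{66}\right)\left(\frac{1}{2} + \frac{\sqrt{33}}{2}\right)^n + \left(\frac{5 \sqrt{33}}{66} + \frac{5}{2}\right)\left(\frac{1}{2} - \frac{\sqrt{33}}{2}\right)^n.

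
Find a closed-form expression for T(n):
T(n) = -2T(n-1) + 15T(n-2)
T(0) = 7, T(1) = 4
Characteristic equation: x² + 2x - 15 = 0, which factors as (x - (3))(x - (-5)) = 0.
Roots r₁ = 3, r₂ = -5 (distinct).
General solution: T(n) = A·(3)^n + B·(-5)^n.
From T(0) = 7: A + B = 7.
From T(1) = 4: 3A - 5B = 4.
Solving: A = \frac{39}{8}, B = \frac{17}{8}.
So T(n) = \frac{17 \left(-5\right)^{n}}{8} + \frac{39 \cdot 3^{n}}{8}.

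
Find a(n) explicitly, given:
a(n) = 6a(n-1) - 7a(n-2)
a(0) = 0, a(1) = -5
Characteristic equation: x² - 6x + 7 = 0.
Discriminant Δ = (6)² + 4·(-7) = 8.
Roots r₁,₂ = (6 ± √8)/2, so r₁ = \sqrt{2} + 3, r₂ = 3 - \sqrt{2}.
General solution: a(n) = A·r₁^n + B·r₂^n.
From the initial conditions, A + B = 0 and r₁A + r₂B = -5.
Since r₁ - r₂ = √8: A = (-5 - (0)r₂)/√8 = - \frac{5 \sqrt{2}}{4}, and B = 0 - A = \frac{5 \sqrt{2}}{4}.
So a(n) = \left(- \frac{5 \sqrt{2}}{4}\right)\left(\sqrt{2} + 3\right)^n + \left(\frac{5 \sqrt{2}}{4}\right)\left(3 - \sqrt{2}\right)^n.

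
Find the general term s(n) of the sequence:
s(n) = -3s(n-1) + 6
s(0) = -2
First-order linear non-homogeneous.
Homogeneous solution: s_h(n) = A·(-3)^n.
Try constant particular solution s_p = K: K = -3K + 6 ⇒ K = \frac{3}{2}.
General: s(n) = A·(-3)^n + \frac{3}{2}.
Apply s(0) = -2: A + \frac{3}{2} = -2 ⇒ A = - \frac{7}{2}.
So s(n) = \frac{3}{2} - \frac{7 \left(-3\right)^{n}}{2}.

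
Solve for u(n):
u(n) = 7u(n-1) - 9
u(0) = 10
First-order linear non-homogeneous.
Homogeneous solution: u_h(n) = A·(7)^n.
Try constant particular solution u_p = K: K = 7K - 9 ⇒ K = \frac{3}{2}.
General: u(n) = A·(7)^n + \frac{3}{2}.
Apply u(0) = 10: A + \frac{3}{2} = 10 ⇒ A = \frac{17}{2}.
So u(n) = \frac{17 \cdot 7^{n}}{2} + \frac{3}{2}.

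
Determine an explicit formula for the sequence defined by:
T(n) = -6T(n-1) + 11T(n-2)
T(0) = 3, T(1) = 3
Characteristic equation: x² + 6x - 11 = 0.
Discriminant Δ = (-6)² + 4·(11) = 80.
Roots r₁,₂ = (-6 ± √80)/2, so r₁ = -3 + 2 \sqrt{5}, r₂ = - 2 \sqrt{5} - 3.
General solution: T(n) = A·r₁^n + B·r₂^n.
From the initial conditions, A + B = 3 and r₁A + r₂B = 3.
Since r₁ - r₂ = √80: A = (3 - (3)r₂)/√80 = \frac{3 \sqrt{5}}{5} + \frac{3}{2}, and B = 3 - A = \frac{3}{2} - \frac{3 \sqrt{5}}{5}.
So T(n) = \left(\frac{3 \sqrt{5}}{5} + \frac{3}{2}\right)\left(-3 + 2 \sqrt{5}\right)^n + \left(\frac{3}{2} - \frac{3 \sqrt{5}}{5}\right)\left(- 2 \sqrt{5} - 3\right)^n.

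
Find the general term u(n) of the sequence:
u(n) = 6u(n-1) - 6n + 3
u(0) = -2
First-order linear with linear forcing.
Homogeneous solution: u_h(n) = A·(6)^n.
Try particular u_p(n) = pn + q. Substituting:
  pn + q = 6(p(n-1) + q) - 6n + 3.
Matching the n-coefficient: p = 6p - 6 ⇒ p = \frac{6}{5}.
Matching constants: q = -6p + 6q + 3 ⇒ q = \frac{21}{25}.
General: u(n) = A·(6)^n + \frac{6 n}{5} + \frac{21}{25}.
Apply u(0) = -2: A + \frac{21}{25} = -2 ⇒ A = - \frac{71}{25}.
So u(n) = - \frac{71 \cdot 6^{n}}{25} + \frac{6 n}{5} + \frac{21}{25}.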